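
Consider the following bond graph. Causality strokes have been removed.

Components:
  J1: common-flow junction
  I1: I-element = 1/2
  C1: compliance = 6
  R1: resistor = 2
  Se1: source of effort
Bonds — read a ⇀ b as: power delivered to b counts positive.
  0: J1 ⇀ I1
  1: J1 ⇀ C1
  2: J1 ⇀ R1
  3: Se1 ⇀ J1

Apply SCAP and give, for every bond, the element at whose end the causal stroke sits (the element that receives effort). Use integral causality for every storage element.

β3 |J1  (Se1 (Se) sets effort on bond)
β0 |I1  (prefer integral on I1)
β1 |J1  (J1: bond 0 brought flow, rest push out)
β2 |J1  (1-jn J1 has f-setter on 0)

#0 stroke at I1
#1 stroke at J1
#2 stroke at J1
#3 stroke at J1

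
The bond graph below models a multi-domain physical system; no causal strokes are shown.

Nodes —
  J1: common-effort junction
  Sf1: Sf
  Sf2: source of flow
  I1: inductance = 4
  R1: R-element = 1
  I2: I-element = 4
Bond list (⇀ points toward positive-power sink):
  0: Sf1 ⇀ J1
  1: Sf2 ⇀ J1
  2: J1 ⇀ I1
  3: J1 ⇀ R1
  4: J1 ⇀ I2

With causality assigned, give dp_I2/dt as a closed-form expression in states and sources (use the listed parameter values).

dp_I2/dt = F_Sf1 + F_Sf2 - p_I1/4 - p_I2/4

β0 |Sf1  (source Sf1 imposes f)
β1 |Sf2  (Sf2 fixes flow; stroke at Sf2)
β2 |I1  (I1: I, integral causality)
β4 |I2  (prefer integral on I2)
β3 |J1  (closing 0-jn rule on J1)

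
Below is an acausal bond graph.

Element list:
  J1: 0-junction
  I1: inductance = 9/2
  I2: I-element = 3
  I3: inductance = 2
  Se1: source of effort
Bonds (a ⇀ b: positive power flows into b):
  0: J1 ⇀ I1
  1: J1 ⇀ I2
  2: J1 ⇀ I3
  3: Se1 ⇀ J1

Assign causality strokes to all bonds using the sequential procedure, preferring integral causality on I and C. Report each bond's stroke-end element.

bond 3 →J1  (Se1 (Se) sets effort on bond)
bond 0 →I1  (J1 effort already set via bond 3)
bond 1 →I2  (common-e at J1 fixed by 3)
bond 2 →I3  (common-e at J1 fixed by 3)

β0 |I1
β1 |I2
β2 |I3
β3 |J1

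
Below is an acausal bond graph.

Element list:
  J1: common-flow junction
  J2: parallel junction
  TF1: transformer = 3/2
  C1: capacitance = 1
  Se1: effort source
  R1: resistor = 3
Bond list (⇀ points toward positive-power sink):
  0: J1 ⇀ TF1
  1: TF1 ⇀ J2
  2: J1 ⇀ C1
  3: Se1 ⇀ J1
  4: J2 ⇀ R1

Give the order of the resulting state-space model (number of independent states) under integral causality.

#3 →J1  (Se1 (Se) sets effort on bond)
#2 →J1  (C1: C, integral causality)
#0 →TF1  (J1: last free bond brings flow in)
#1 →J2  (TF TF1: opposite of bond 0)
#4 →R1  (0-jn J2 has e-setter on 1)

1  (C1 all integral)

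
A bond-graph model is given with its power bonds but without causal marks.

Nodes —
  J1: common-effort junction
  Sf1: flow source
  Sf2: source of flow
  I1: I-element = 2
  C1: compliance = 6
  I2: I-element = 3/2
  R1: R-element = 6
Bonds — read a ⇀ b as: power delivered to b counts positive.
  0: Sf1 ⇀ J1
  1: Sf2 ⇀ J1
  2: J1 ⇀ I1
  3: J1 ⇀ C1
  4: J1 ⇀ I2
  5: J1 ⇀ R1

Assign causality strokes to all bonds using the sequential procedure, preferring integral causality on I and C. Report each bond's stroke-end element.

β0 |Sf1  (Sf1 (Sf) sets flow on bond)
β1 |Sf2  (Sf2 (Sf) sets flow on bond)
β2 |I1  (I1 integral (f out))
β3 |J1  (C1 integral (e out))
β4 |I2  (0-jn J1 has e-setter on 3)
β5 |R1  (J1: bond 3 brought effort, rest push out)

b0 stroke at Sf1
b1 stroke at Sf2
b2 stroke at I1
b3 stroke at J1
b4 stroke at I2
b5 stroke at R1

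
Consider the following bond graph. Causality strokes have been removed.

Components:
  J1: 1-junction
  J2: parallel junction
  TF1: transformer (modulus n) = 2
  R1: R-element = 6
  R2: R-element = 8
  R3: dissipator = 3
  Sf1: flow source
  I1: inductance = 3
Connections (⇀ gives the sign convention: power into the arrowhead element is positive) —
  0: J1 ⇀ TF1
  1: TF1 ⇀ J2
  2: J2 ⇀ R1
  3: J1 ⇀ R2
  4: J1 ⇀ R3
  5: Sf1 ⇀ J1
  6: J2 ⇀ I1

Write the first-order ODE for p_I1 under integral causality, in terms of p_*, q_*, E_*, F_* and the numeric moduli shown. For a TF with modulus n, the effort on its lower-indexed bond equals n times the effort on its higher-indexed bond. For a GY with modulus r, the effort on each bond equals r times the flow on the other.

dp_I1/dt = 12*F_Sf1 - 2*p_I1

bond 5 stroke→Sf1  (source Sf1 imposes f)
bond 0 stroke→J1  (1-jn J1 has f-setter on 5)
bond 3 stroke→J1  (J1: bond 5 brought flow, rest push out)
bond 4 stroke→J1  (J1: bond 5 brought flow, rest push out)
bond 1 stroke→TF1  (TF TF1: opposite of bond 0)
bond 6 stroke→I1  (I1 integral (f out))
bond 2 stroke→J2  (only one effort-in slot at J2)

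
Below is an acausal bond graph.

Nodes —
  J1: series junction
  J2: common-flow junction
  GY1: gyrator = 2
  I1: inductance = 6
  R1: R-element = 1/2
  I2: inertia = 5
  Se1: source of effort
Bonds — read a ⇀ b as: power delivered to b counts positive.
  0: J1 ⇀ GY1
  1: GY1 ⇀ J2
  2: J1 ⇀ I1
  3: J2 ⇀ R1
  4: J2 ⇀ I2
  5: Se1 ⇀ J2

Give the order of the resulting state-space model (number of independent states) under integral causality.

#5 stroke→J2  (Se1 (Se) sets effort on bond)
#2 stroke→I1  (I1 integral (f out))
#0 stroke→J1  (J1: bond 2 brought flow, rest push out)
#1 stroke→J2  (GY1 both-in/both-out from 0)
#4 stroke→I2  (I2: I, integral causality)
#3 stroke→J2  (1-jn J2 has f-setter on 4)

2  (I1, I2 all integral)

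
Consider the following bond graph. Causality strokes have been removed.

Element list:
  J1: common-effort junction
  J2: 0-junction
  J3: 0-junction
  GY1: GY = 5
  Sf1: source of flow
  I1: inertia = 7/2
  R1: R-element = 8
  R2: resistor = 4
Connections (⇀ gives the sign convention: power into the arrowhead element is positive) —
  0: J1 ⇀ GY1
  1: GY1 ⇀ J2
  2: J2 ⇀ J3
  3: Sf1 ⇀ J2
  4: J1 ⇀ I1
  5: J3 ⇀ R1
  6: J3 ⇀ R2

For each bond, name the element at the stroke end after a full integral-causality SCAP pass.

b0 →J1
b1 →J2
b2 →J3
b3 →Sf1
b4 →I1
b5 →R1
b6 →R2

#3 →Sf1  (Sf1: flow source, stroke at near end)
#4 →I1  (prefer integral on I1)
#0 →J1  (only one effort-in slot at J1)
#1 →J2  (GY1: gyrator matches bond 0)
#2 →J3  (J2 effort already set via bond 1)
#5 →R1  (J3: bond 2 brought effort, rest push out)
#6 →R2  (common-e at J3 fixed by 2)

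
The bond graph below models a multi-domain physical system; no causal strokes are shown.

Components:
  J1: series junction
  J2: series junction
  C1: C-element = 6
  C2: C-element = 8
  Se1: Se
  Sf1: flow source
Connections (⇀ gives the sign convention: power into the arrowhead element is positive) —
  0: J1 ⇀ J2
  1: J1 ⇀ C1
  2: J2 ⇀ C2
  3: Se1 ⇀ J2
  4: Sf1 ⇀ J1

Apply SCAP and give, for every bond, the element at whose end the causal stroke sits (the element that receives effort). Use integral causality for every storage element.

bond 3 stroke→J2  (Se1 (Se) sets effort on bond)
bond 4 stroke→Sf1  (source Sf1 imposes f)
bond 0 stroke→J1  (J1 flow already set via bond 4)
bond 1 stroke→J1  (J1: bond 4 brought flow, rest push out)
bond 2 stroke→J2  (common-f at J2 fixed by 0)

bond 0 stroke at J1
bond 1 stroke at J1
bond 2 stroke at J2
bond 3 stroke at J2
bond 4 stroke at Sf1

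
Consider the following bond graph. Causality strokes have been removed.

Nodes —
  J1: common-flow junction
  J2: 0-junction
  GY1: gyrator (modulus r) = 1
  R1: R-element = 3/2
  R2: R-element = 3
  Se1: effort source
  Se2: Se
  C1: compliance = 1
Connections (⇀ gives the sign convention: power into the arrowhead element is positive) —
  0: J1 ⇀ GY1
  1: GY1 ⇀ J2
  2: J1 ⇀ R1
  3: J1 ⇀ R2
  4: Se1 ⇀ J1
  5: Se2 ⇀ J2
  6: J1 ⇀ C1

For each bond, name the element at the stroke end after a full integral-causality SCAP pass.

β4 stroke→J1  (Se1: effort source, stroke at far end)
β5 stroke→J2  (Se2: effort source, stroke at far end)
β1 stroke→GY1  (common-e at J2 fixed by 5)
β0 stroke→GY1  (GY GY1: same side as bond 1)
β2 stroke→J1  (J1 flow already set via bond 0)
β3 stroke→J1  (J1: bond 0 brought flow, rest push out)
β6 stroke→J1  (1-jn J1 has f-setter on 0)

#0 stroke→GY1
#1 stroke→GY1
#2 stroke→J1
#3 stroke→J1
#4 stroke→J1
#5 stroke→J2
#6 stroke→J1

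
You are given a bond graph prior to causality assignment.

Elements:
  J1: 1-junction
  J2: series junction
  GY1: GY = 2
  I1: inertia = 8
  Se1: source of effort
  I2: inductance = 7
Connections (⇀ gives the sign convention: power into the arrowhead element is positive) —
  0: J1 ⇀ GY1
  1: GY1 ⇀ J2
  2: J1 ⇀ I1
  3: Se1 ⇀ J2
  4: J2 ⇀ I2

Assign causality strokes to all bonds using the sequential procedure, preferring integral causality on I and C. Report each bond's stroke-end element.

#0 stroke→J1
#1 stroke→J2
#2 stroke→I1
#3 stroke→J2
#4 stroke→I2

β3 |J2  (Se1: effort source, stroke at far end)
β2 |I1  (prefer integral on I1)
β0 |J1  (J1: bond 2 brought flow, rest push out)
β1 |J2  (GY1: gyrator matches bond 0)
β4 |I2  (J2: last free bond brings flow in)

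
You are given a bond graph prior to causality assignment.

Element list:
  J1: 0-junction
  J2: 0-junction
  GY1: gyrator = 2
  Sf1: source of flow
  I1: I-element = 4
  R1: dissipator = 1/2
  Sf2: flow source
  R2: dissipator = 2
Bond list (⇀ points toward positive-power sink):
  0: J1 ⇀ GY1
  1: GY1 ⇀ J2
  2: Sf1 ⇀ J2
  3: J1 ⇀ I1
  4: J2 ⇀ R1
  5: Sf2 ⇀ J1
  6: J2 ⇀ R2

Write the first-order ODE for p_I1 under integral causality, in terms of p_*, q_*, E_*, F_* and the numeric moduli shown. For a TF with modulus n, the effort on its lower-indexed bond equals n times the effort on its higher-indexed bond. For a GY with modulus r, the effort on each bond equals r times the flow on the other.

dp_I1/dt = -2*F_Sf1 + 10*F_Sf2 - 5*p_I1/2

b2 stroke at Sf1  (Sf1 fixes flow; stroke at Sf1)
b5 stroke at Sf2  (Sf2 (Sf) sets flow on bond)
b3 stroke at I1  (I1: I, integral causality)
b0 stroke at J1  (J1 needs exactly one e-in)
b1 stroke at J2  (GY GY1: same side as bond 0)
b4 stroke at R1  (common-e at J2 fixed by 1)
b6 stroke at R2  (common-e at J2 fixed by 1)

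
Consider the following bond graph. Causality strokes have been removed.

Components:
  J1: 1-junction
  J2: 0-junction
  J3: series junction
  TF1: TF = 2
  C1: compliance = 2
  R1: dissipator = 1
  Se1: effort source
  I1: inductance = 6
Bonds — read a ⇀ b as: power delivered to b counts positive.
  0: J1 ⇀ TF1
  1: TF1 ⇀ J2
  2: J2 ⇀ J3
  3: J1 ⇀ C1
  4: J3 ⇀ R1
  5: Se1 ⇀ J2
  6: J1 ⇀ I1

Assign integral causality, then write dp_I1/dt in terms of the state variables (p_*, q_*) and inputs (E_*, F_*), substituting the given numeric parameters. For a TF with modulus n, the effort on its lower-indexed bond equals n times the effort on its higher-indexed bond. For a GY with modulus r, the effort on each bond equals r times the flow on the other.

dp_I1/dt = -2*E_Se1 - q_C1/2

b5 stroke at J2  (Se1 fixes effort; stroke away)
b1 stroke at TF1  (common-e at J2 fixed by 5)
b2 stroke at J3  (common-e at J2 fixed by 5)
b4 stroke at R1  (closing 1-jn rule on J3)
b0 stroke at J1  (through TF1, causality passes straight; one stroke at TF1)
b3 stroke at J1  (C1 integral (e out))
b6 stroke at I1  (only one flow-in slot at J1)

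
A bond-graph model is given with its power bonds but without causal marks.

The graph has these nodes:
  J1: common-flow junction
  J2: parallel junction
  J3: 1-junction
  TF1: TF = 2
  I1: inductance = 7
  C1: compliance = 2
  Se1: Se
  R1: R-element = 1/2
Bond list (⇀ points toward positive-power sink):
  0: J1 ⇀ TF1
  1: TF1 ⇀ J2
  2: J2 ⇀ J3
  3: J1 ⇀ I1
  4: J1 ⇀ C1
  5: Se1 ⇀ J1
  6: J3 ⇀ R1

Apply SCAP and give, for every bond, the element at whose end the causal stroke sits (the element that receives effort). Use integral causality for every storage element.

#5 →J1  (Se1 fixes effort; stroke away)
#3 →I1  (I1 outputs flow p/I1)
#0 →J1  (J1 flow already set via bond 3)
#4 →J1  (common-f at J1 fixed by 3)
#1 →TF1  (TF1: transformer flips bond 0)
#2 →J2  (J2 needs exactly one e-in)
#6 →J3  (common-f at J3 fixed by 2)

β0 |J1
β1 |TF1
β2 |J2
β3 |I1
β4 |J1
β5 |J1
β6 |J3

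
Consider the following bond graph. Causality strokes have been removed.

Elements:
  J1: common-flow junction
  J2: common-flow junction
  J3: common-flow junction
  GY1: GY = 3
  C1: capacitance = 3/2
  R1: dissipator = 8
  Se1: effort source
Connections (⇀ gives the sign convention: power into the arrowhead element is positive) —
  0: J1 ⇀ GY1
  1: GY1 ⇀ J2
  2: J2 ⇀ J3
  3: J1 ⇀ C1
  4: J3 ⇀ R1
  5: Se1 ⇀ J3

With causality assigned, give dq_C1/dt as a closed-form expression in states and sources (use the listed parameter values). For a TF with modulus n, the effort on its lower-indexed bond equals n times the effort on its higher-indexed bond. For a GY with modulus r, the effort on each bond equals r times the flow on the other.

bond 5 |J3  (Se1 fixes effort; stroke away)
bond 3 |J1  (C1: C, integral causality)
bond 0 |GY1  (only one flow-in slot at J1)
bond 1 |GY1  (GY GY1: same side as bond 0)
bond 2 |J2  (J2: bond 1 brought flow, rest push out)
bond 4 |J3  (common-f at J3 fixed by 2)

dq_C1/dt = -E_Se1/3 - 16*q_C1/27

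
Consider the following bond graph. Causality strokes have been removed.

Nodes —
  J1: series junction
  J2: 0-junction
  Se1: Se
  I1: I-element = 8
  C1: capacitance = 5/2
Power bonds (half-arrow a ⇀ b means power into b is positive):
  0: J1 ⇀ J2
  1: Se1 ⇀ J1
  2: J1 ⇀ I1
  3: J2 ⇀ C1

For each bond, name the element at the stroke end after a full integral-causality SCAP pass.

b1 stroke at J1  (Se1: effort source, stroke at far end)
b2 stroke at I1  (prefer integral on I1)
b0 stroke at J1  (J1: bond 2 brought flow, rest push out)
b3 stroke at J2  (closing 0-jn rule on J2)

bond 0 →J1
bond 1 →J1
bond 2 →I1
bond 3 →J2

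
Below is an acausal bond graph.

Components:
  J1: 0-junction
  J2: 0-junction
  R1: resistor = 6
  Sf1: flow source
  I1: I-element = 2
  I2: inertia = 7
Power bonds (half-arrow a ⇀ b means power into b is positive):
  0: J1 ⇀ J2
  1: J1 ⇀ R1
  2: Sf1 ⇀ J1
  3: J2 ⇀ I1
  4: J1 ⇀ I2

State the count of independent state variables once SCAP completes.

β2 →Sf1  (source Sf1 imposes f)
β3 →I1  (I1: I, integral causality)
β0 →J2  (closing 0-jn rule on J2)
β4 →I2  (I2 integral (f out))
β1 →J1  (only one effort-in slot at J1)

2  (I1, I2 all integral)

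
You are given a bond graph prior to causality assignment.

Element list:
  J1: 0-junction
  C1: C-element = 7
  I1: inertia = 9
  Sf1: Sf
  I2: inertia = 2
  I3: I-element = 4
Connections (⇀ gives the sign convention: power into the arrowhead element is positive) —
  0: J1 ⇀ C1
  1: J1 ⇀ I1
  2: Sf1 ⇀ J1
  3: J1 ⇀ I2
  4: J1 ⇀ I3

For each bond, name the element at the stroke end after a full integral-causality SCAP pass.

b2 stroke at Sf1  (source Sf1 imposes f)
b0 stroke at J1  (prefer integral on C1)
b1 stroke at I1  (J1 effort already set via bond 0)
b3 stroke at I2  (0-jn J1 has e-setter on 0)
b4 stroke at I3  (J1: bond 0 brought effort, rest push out)

#0 |J1
#1 |I1
#2 |Sf1
#3 |I2
#4 |I3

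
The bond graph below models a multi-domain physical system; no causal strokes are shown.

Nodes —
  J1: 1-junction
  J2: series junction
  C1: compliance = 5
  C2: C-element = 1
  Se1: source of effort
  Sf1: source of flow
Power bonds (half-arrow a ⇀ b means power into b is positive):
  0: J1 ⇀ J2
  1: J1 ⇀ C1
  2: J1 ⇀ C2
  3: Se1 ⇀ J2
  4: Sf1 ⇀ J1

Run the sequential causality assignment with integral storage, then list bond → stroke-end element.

b3 |J2  (Se1 fixes effort; stroke away)
b4 |Sf1  (Sf1: flow source, stroke at near end)
b0 |J1  (common-f at J1 fixed by 4)
b1 |J1  (common-f at J1 fixed by 4)
b2 |J1  (common-f at J1 fixed by 4)

bond 0 stroke at J1
bond 1 stroke at J1
bond 2 stroke at J1
bond 3 stroke at J2
bond 4 stroke at Sf1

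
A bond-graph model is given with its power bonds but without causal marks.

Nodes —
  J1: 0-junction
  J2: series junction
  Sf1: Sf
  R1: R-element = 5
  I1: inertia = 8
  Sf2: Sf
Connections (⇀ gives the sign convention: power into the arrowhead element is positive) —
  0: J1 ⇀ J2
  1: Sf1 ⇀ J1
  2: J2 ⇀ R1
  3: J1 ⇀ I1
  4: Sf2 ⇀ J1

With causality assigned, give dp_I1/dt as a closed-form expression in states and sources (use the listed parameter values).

dp_I1/dt = 5*F_Sf1 + 5*F_Sf2 - 5*p_I1/8

#1 →Sf1  (Sf1 (Sf) sets flow on bond)
#4 →Sf2  (Sf2: flow source, stroke at near end)
#3 →I1  (prefer integral on I1)
#0 →J1  (J1 needs exactly one e-in)
#2 →J2  (1-jn J2 has f-setter on 0)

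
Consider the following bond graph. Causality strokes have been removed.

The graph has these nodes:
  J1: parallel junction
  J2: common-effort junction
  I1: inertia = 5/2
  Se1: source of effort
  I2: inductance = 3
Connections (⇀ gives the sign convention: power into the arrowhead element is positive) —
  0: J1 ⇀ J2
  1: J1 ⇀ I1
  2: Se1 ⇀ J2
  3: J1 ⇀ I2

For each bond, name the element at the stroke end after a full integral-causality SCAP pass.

b2 →J2  (source Se1 imposes e)
b0 →J1  (J2: bond 2 brought effort, rest push out)
b1 →I1  (common-e at J1 fixed by 0)
b3 →I2  (common-e at J1 fixed by 0)

b0 stroke at J1
b1 stroke at I1
b2 stroke at J2
b3 stroke at I2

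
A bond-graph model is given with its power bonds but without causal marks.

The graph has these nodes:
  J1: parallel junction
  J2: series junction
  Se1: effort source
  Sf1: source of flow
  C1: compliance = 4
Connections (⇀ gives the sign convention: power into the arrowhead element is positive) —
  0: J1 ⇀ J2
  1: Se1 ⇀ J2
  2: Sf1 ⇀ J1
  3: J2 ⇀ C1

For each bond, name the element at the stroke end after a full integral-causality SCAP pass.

bond 1 |J2  (Se1: effort source, stroke at far end)
bond 2 |Sf1  (Sf1 fixes flow; stroke at Sf1)
bond 0 |J1  (closing 0-jn rule on J1)
bond 3 |J2  (J2: bond 0 brought flow, rest push out)

b0 |J1
b1 |J2
b2 |Sf1
b3 |J2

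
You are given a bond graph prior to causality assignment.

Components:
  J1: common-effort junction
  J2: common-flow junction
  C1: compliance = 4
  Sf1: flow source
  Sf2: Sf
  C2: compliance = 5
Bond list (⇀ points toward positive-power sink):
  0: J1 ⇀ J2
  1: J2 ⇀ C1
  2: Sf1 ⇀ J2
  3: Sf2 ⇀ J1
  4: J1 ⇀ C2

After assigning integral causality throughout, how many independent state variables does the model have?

#2 |Sf1  (Sf1 fixes flow; stroke at Sf1)
#3 |Sf2  (Sf2: flow source, stroke at near end)
#0 |J2  (1-jn J2 has f-setter on 2)
#1 |J2  (1-jn J2 has f-setter on 2)
#4 |J1  (J1 needs exactly one e-in)

2  (C1, C2 all integral)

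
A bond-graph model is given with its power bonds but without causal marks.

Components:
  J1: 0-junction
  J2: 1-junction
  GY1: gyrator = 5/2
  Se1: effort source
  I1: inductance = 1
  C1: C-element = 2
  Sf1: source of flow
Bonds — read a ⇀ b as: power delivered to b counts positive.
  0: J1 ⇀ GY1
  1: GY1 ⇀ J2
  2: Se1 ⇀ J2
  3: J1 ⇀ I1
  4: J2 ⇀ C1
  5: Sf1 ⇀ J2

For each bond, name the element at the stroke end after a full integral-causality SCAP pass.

b2 →J2  (Se1 (Se) sets effort on bond)
b5 →Sf1  (Sf1 (Sf) sets flow on bond)
b1 →J2  (common-f at J2 fixed by 5)
b4 →J2  (J2 flow already set via bond 5)
b0 →J1  (through GY1, causality inverts; strokes same side of GY1)
b3 →I1  (common-e at J1 fixed by 0)

b0 stroke at J1
b1 stroke at J2
b2 stroke at J2
b3 stroke at I1
b4 stroke at J2
b5 stroke at Sf1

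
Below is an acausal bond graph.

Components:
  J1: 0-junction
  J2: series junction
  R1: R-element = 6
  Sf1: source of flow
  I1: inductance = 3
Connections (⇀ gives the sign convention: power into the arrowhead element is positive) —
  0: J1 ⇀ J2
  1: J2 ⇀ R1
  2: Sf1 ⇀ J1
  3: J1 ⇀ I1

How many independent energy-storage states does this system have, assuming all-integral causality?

1  (I1 all integral)

#2 stroke at Sf1  (Sf1: flow source, stroke at near end)
#3 stroke at I1  (I1 outputs flow p/I1)
#0 stroke at J1  (closing 0-jn rule on J1)
#1 stroke at J2  (J2 flow already set via bond 0)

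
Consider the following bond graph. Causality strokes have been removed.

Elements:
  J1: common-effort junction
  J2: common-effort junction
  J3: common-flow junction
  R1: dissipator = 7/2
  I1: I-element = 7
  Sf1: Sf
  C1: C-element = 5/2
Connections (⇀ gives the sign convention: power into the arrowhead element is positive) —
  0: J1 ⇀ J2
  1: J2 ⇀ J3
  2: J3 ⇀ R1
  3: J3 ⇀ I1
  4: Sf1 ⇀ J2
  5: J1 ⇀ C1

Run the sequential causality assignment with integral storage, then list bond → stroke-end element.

#4 →Sf1  (Sf1: flow source, stroke at near end)
#3 →I1  (prefer integral on I1)
#1 →J3  (1-jn J3 has f-setter on 3)
#2 →J3  (J3: bond 3 brought flow, rest push out)
#0 →J2  (J2 needs exactly one e-in)
#5 →J1  (closing 0-jn rule on J1)

bond 0 stroke→J2
bond 1 stroke→J3
bond 2 stroke→J3
bond 3 stroke→I1
bond 4 stroke→Sf1
bond 5 stroke→J1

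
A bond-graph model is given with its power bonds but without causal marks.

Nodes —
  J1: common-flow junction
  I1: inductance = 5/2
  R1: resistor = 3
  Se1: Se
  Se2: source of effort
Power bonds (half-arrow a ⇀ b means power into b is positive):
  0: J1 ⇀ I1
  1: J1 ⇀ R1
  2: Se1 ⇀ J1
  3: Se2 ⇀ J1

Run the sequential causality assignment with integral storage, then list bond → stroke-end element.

#0 →I1
#1 →J1
#2 →J1
#3 →J1

β2 |J1  (source Se1 imposes e)
β3 |J1  (Se2: effort source, stroke at far end)
β0 |I1  (I1 integral (f out))
β1 |J1  (J1 flow already set via bond 0)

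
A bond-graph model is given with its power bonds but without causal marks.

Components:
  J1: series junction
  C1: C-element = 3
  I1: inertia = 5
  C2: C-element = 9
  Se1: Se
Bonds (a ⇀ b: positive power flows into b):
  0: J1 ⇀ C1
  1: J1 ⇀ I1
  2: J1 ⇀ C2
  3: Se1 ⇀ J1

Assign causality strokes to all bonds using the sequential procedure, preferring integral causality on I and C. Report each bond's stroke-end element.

b3 stroke at J1  (source Se1 imposes e)
b0 stroke at J1  (C1 integral (e out))
b1 stroke at I1  (I1: I, integral causality)
b2 stroke at J1  (common-f at J1 fixed by 1)

#0 stroke at J1
#1 stroke at I1
#2 stroke at J1
#3 stroke at J1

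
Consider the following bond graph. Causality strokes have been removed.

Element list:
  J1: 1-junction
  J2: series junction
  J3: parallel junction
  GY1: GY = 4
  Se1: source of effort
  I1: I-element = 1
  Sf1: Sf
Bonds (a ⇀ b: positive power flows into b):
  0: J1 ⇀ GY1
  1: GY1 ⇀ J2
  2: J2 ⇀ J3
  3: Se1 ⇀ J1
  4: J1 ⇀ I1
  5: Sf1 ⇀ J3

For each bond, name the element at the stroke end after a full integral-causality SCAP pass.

#0 →J1
#1 →J2
#2 →J3
#3 →J1
#4 →I1
#5 →Sf1

b3 |J1  (source Se1 imposes e)
b5 |Sf1  (Sf1: flow source, stroke at near end)
b2 |J3  (closing 0-jn rule on J3)
b1 |J2  (J2: bond 2 brought flow, rest push out)
b0 |J1  (GY1: gyrator matches bond 1)
b4 |I1  (J1: last free bond brings flow in)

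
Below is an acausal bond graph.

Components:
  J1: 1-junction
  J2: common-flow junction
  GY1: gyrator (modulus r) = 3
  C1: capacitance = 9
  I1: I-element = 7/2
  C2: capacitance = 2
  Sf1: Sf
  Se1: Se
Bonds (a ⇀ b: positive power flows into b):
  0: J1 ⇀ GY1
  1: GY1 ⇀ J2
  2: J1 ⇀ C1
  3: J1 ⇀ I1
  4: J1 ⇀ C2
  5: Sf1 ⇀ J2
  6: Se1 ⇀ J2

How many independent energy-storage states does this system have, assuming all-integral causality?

3  (C1, C2, I1 all integral)

β5 |Sf1  (source Sf1 imposes f)
β6 |J2  (source Se1 imposes e)
β1 |J2  (J2: bond 5 brought flow, rest push out)
β0 |J1  (GY1 both-in/both-out from 1)
β2 |J1  (C1 integral (e out))
β3 |I1  (prefer integral on I1)
β4 |J1  (1-jn J1 has f-setter on 3)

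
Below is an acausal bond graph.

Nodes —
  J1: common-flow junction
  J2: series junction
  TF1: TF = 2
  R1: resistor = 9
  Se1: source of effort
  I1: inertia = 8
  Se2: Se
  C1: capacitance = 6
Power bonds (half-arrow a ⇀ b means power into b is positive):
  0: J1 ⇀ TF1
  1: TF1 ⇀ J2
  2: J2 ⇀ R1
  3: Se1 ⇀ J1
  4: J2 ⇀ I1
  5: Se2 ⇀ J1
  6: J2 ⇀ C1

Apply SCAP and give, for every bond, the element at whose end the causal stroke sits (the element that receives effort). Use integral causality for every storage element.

#0 stroke at TF1
#1 stroke at J2
#2 stroke at J2
#3 stroke at J1
#4 stroke at I1
#5 stroke at J1
#6 stroke at J2

b3 stroke at J1  (Se1 fixes effort; stroke away)
b5 stroke at J1  (Se2 (Se) sets effort on bond)
b0 stroke at TF1  (J1 needs exactly one f-in)
b1 stroke at J2  (TF TF1: opposite of bond 0)
b4 stroke at I1  (I1: I, integral causality)
b2 stroke at J2  (common-f at J2 fixed by 4)
b6 stroke at J2  (J2 flow already set via bond 4)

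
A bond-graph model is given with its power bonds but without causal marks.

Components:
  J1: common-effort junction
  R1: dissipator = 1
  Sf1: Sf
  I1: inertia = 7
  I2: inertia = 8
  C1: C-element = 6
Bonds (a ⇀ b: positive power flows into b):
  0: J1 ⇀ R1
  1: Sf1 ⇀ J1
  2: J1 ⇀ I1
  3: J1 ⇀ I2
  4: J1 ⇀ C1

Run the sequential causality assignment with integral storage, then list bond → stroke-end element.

bond 1 stroke→Sf1  (Sf1 fixes flow; stroke at Sf1)
bond 2 stroke→I1  (I1 outputs flow p/I1)
bond 3 stroke→I2  (prefer integral on I2)
bond 4 stroke→J1  (C1 integral (e out))
bond 0 stroke→R1  (common-e at J1 fixed by 4)

bond 0 stroke→R1
bond 1 stroke→Sf1
bond 2 stroke→I1
bond 3 stroke→I2
bond 4 stroke→J1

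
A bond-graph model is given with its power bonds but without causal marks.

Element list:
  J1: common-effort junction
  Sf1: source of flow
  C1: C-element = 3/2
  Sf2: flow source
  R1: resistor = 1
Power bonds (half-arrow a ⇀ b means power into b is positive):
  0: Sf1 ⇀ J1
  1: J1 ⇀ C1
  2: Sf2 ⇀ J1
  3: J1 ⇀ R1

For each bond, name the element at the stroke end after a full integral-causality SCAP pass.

bond 0 stroke→Sf1  (source Sf1 imposes f)
bond 2 stroke→Sf2  (source Sf2 imposes f)
bond 1 stroke→J1  (C1: C, integral causality)
bond 3 stroke→R1  (0-jn J1 has e-setter on 1)

#0 stroke at Sf1
#1 stroke at J1
#2 stroke at Sf2
#3 stroke at R1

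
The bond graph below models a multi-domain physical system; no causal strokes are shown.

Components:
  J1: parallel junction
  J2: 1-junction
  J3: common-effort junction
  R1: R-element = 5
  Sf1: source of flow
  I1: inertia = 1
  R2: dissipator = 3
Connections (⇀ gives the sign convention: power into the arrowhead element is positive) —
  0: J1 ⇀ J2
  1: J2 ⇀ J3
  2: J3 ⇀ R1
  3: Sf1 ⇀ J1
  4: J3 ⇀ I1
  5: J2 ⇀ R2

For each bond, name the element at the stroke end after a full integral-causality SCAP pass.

b3 stroke→Sf1  (source Sf1 imposes f)
b0 stroke→J1  (only one effort-in slot at J1)
b1 stroke→J2  (1-jn J2 has f-setter on 0)
b5 stroke→J2  (J2 flow already set via bond 0)
b4 stroke→I1  (I1 integral (f out))
b2 stroke→J3  (closing 0-jn rule on J3)

bond 0 |J1
bond 1 |J2
bond 2 |J3
bond 3 |Sf1
bond 4 |I1
bond 5 |J2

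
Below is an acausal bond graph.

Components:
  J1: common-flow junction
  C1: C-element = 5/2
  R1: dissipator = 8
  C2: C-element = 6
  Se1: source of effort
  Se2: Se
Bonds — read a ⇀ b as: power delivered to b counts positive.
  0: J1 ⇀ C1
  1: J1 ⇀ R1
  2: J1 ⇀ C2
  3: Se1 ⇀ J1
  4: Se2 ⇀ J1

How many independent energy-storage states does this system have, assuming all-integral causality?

β3 |J1  (Se1: effort source, stroke at far end)
β4 |J1  (Se2 fixes effort; stroke away)
β0 |J1  (C1 outputs effort q/C1)
β2 |J1  (C2: C, integral causality)
β1 |R1  (closing 1-jn rule on J1)

2  (C1, C2 all integral)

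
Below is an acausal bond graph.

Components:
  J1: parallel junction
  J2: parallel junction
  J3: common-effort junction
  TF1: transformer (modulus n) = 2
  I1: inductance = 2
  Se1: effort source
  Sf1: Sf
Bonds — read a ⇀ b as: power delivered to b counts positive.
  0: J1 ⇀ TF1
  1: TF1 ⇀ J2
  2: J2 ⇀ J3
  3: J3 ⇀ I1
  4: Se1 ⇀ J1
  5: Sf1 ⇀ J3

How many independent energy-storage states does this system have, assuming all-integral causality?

#4 stroke at J1  (Se1: effort source, stroke at far end)
#5 stroke at Sf1  (Sf1 (Sf) sets flow on bond)
#0 stroke at TF1  (0-jn J1 has e-setter on 4)
#1 stroke at J2  (through TF1, causality passes straight; one stroke at TF1)
#2 stroke at J3  (0-jn J2 has e-setter on 1)
#3 stroke at I1  (J3: bond 2 brought effort, rest push out)

1  (I1 all integral)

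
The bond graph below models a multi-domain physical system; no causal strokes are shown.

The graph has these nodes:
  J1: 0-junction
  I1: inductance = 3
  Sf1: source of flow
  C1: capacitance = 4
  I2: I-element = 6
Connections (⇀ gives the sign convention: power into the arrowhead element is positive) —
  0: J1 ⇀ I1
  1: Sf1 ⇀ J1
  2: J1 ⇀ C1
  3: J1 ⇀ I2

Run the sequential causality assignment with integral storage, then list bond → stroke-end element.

bond 0 →I1
bond 1 →Sf1
bond 2 →J1
bond 3 →I2

b1 |Sf1  (Sf1 fixes flow; stroke at Sf1)
b0 |I1  (I1 integral (f out))
b2 |J1  (prefer integral on C1)
b3 |I2  (0-jn J1 has e-setter on 2)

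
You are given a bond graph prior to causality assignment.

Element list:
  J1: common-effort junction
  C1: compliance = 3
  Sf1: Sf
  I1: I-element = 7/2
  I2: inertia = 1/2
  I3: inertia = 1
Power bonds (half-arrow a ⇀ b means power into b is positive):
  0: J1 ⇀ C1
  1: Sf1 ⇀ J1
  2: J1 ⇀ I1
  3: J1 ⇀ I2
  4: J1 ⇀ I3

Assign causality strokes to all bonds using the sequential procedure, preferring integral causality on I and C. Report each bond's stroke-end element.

bond 1 |Sf1  (source Sf1 imposes f)
bond 0 |J1  (prefer integral on C1)
bond 2 |I1  (J1: bond 0 brought effort, rest push out)
bond 3 |I2  (common-e at J1 fixed by 0)
bond 4 |I3  (common-e at J1 fixed by 0)

bond 0 stroke→J1
bond 1 stroke→Sf1
bond 2 stroke→I1
bond 3 stroke→I2
bond 4 stroke→I3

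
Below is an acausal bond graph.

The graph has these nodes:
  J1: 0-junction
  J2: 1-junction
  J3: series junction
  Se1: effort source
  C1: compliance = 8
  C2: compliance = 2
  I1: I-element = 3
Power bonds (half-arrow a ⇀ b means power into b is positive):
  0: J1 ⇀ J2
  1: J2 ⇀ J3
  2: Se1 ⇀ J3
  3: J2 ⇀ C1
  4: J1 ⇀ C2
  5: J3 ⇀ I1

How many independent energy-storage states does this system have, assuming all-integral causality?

3  (C1, C2, I1 all integral)

β2 stroke at J3  (Se1: effort source, stroke at far end)
β3 stroke at J2  (prefer integral on C1)
β4 stroke at J1  (C2 integral (e out))
β0 stroke at J2  (0-jn J1 has e-setter on 4)
β1 stroke at J3  (closing 1-jn rule on J2)
β5 stroke at I1  (J3: last free bond brings flow in)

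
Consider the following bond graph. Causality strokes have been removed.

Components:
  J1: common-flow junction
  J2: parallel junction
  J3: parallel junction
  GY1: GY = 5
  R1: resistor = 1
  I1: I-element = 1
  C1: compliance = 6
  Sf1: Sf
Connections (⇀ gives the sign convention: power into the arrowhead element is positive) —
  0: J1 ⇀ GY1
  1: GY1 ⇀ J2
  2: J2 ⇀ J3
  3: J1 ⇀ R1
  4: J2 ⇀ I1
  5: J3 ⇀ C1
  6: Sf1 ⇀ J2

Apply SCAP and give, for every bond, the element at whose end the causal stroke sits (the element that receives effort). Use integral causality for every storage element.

β6 →Sf1  (Sf1: flow source, stroke at near end)
β4 →I1  (I1 integral (f out))
β5 →J3  (prefer integral on C1)
β2 →J2  (J3: bond 5 brought effort, rest push out)
β1 →GY1  (common-e at J2 fixed by 2)
β0 →GY1  (GY1: gyrator matches bond 1)
β3 →J1  (J1: bond 0 brought flow, rest push out)

β0 |GY1
β1 |GY1
β2 |J2
β3 |J1
β4 |I1
β5 |J3
β6 |Sf1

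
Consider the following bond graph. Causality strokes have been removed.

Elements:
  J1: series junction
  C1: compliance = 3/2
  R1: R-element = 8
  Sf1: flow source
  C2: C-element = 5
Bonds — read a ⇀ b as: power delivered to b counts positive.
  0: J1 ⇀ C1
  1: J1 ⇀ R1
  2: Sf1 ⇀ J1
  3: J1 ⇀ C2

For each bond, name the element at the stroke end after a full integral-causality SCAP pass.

β2 stroke at Sf1  (Sf1 fixes flow; stroke at Sf1)
β0 stroke at J1  (common-f at J1 fixed by 2)
β1 stroke at J1  (J1: bond 2 brought flow, rest push out)
β3 stroke at J1  (common-f at J1 fixed by 2)

bond 0 stroke at J1
bond 1 stroke at J1
bond 2 stroke at Sf1
bond 3 stroke at J1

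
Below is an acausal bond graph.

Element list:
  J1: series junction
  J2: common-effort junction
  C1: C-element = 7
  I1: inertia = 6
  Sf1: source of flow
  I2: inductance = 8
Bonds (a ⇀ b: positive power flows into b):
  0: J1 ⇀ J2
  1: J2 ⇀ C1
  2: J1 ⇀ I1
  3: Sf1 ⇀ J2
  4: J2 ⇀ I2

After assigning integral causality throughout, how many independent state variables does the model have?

3  (C1, I1, I2 all integral)

β3 →Sf1  (Sf1: flow source, stroke at near end)
β1 →J2  (C1 integral (e out))
β0 →J1  (J2 effort already set via bond 1)
β4 →I2  (J2: bond 1 brought effort, rest push out)
β2 →I1  (only one flow-in slot at J1)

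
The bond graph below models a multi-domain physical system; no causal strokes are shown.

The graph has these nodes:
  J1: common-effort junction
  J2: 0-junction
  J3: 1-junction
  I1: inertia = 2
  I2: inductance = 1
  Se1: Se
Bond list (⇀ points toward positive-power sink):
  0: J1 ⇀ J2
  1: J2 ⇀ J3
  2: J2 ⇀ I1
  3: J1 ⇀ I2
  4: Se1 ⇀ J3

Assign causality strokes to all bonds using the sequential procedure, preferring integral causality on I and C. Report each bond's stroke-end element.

b0 stroke→J1
b1 stroke→J2
b2 stroke→I1
b3 stroke→I2
b4 stroke→J3

#4 |J3  (Se1 (Se) sets effort on bond)
#1 |J2  (only one flow-in slot at J3)
#0 |J1  (J2: bond 1 brought effort, rest push out)
#2 |I1  (J2: bond 1 brought effort, rest push out)
#3 |I2  (0-jn J1 has e-setter on 0)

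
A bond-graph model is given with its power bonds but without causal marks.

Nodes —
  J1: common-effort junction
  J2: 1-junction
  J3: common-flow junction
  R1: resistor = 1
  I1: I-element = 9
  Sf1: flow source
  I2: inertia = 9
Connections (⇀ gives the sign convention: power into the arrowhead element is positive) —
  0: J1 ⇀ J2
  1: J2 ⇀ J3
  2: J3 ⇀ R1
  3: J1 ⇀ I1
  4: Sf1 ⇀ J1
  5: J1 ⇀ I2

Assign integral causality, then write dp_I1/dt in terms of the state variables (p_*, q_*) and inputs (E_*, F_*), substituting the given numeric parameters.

dp_I1/dt = F_Sf1 - p_I1/9 - p_I2/9

b4 stroke→Sf1  (Sf1 fixes flow; stroke at Sf1)
b3 stroke→I1  (I1 integral (f out))
b5 stroke→I2  (prefer integral on I2)
b0 stroke→J1  (J1 needs exactly one e-in)
b1 stroke→J2  (J2: bond 0 brought flow, rest push out)
b2 stroke→J3  (common-f at J3 fixed by 1)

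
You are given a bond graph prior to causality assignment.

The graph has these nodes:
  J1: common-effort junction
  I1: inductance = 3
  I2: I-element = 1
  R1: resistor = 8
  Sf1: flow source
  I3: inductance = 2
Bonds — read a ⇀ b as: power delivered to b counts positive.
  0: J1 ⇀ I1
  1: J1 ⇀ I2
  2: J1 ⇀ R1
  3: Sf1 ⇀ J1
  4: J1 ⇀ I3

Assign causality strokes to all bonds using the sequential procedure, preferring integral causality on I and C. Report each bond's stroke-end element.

#0 stroke→I1
#1 stroke→I2
#2 stroke→J1
#3 stroke→Sf1
#4 stroke→I3

β3 stroke at Sf1  (source Sf1 imposes f)
β0 stroke at I1  (I1: I, integral causality)
β1 stroke at I2  (prefer integral on I2)
β4 stroke at I3  (prefer integral on I3)
β2 stroke at J1  (closing 0-jn rule on J1)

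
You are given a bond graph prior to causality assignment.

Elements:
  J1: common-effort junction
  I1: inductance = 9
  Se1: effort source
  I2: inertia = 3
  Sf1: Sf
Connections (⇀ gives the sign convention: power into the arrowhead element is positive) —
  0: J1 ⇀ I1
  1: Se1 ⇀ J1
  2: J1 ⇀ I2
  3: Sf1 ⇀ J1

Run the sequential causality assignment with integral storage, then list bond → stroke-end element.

b0 stroke→I1
b1 stroke→J1
b2 stroke→I2
b3 stroke→Sf1

b1 →J1  (Se1 (Se) sets effort on bond)
b3 →Sf1  (source Sf1 imposes f)
b0 →I1  (common-e at J1 fixed by 1)
b2 →I2  (J1: bond 1 brought effort, rest push out)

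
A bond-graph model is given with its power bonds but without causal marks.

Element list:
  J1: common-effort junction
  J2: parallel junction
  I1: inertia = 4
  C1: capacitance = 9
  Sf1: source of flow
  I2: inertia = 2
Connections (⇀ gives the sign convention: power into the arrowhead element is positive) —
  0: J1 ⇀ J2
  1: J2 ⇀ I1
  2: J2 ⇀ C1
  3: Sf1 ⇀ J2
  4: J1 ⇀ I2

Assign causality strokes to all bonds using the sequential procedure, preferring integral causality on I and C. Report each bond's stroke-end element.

b0 |J1
b1 |I1
b2 |J2
b3 |Sf1
b4 |I2

bond 3 |Sf1  (Sf1: flow source, stroke at near end)
bond 1 |I1  (I1: I, integral causality)
bond 2 |J2  (C1 integral (e out))
bond 0 |J1  (J2 effort already set via bond 2)
bond 4 |I2  (J1 effort already set via bond 0)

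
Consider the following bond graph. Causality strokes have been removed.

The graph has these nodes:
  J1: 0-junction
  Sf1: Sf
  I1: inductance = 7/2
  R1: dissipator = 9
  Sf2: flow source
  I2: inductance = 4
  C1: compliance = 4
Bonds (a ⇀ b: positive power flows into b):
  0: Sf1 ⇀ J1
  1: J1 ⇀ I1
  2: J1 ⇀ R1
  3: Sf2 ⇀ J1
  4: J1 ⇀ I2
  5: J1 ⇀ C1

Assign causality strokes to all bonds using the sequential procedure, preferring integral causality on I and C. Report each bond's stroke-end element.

b0 stroke→Sf1
b1 stroke→I1
b2 stroke→R1
b3 stroke→Sf2
b4 stroke→I2
b5 stroke→J1

b0 stroke at Sf1  (Sf1: flow source, stroke at near end)
b3 stroke at Sf2  (Sf2 fixes flow; stroke at Sf2)
b1 stroke at I1  (I1 integral (f out))
b4 stroke at I2  (I2: I, integral causality)
b5 stroke at J1  (C1: C, integral causality)
b2 stroke at R1  (0-jn J1 has e-setter on 5)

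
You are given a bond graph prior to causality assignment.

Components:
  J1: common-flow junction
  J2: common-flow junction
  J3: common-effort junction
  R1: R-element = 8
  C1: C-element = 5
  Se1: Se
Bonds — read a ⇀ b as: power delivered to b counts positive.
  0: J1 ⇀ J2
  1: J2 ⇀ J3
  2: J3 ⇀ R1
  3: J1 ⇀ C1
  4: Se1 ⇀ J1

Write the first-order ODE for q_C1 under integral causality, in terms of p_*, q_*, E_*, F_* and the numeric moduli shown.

dq_C1/dt = E_Se1/8 - q_C1/40

b4 |J1  (Se1 fixes effort; stroke away)
b3 |J1  (prefer integral on C1)
b0 |J2  (J1: last free bond brings flow in)
b1 |J3  (only one flow-in slot at J2)
b2 |R1  (common-e at J3 fixed by 1)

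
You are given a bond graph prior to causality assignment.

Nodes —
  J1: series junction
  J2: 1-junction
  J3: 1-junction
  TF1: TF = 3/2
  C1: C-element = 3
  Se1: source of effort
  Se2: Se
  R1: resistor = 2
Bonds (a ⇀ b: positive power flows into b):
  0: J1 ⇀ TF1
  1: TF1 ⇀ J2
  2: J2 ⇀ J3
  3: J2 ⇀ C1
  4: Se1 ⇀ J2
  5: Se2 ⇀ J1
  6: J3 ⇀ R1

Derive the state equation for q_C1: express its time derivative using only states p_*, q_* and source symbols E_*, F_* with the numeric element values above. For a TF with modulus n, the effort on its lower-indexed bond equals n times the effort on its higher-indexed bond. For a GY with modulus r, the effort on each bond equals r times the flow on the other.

#4 |J2  (Se1 fixes effort; stroke away)
#5 |J1  (Se2: effort source, stroke at far end)
#0 |TF1  (J1: last free bond brings flow in)
#1 |J2  (TF1: transformer flips bond 0)
#3 |J2  (prefer integral on C1)
#2 |J3  (J2 needs exactly one f-in)
#6 |R1  (closing 1-jn rule on J3)

dq_C1/dt = E_Se1/2 + E_Se2/3 - q_C1/6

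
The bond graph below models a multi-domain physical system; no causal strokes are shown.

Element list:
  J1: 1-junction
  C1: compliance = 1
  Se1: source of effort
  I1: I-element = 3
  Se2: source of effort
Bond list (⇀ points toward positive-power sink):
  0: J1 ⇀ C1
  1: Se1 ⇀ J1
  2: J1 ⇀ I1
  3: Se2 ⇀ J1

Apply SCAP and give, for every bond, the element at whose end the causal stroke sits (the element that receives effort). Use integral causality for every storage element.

β0 stroke→J1
β1 stroke→J1
β2 stroke→I1
β3 stroke→J1

β1 stroke at J1  (Se1 (Se) sets effort on bond)
β3 stroke at J1  (Se2 (Se) sets effort on bond)
β0 stroke at J1  (prefer integral on C1)
β2 stroke at I1  (only one flow-in slot at J1)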